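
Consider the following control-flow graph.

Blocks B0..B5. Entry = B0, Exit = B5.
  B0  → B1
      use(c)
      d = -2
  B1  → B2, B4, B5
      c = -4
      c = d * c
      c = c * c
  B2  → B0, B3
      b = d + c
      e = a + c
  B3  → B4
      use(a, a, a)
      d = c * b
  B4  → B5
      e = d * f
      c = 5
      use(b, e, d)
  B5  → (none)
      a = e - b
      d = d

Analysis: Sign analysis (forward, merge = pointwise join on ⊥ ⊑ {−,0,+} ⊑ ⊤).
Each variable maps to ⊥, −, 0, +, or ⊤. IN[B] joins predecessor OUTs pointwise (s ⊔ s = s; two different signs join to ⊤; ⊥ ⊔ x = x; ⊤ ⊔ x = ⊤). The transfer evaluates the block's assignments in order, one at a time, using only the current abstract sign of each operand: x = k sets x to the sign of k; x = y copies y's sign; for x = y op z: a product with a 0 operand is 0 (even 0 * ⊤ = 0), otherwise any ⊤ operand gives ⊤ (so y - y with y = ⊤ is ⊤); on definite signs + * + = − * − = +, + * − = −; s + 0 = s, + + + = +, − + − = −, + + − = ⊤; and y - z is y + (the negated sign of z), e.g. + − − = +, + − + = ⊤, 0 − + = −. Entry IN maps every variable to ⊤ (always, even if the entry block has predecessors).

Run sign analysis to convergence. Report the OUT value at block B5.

Per-block solution:
  B0:  IN=(all ⊤)  OUT={d:-; rest ⊤}
  B1:  IN={d:-; rest ⊤}  OUT={c:+, d:-; rest ⊤}
  B2:  IN={c:+, d:-; rest ⊤}  OUT={c:+, d:-; rest ⊤}
  B3:  IN={c:+, d:-; rest ⊤}  OUT={c:+; rest ⊤}
  B4:  IN={c:+; rest ⊤}  OUT={c:+; rest ⊤}
  B5:  IN={c:+; rest ⊤}  OUT={c:+; rest ⊤}

Merge at B5: IN[B5] = OUT[B1] ⊔ OUT[B4] = {a: ⊤, b: ⊤, c: +, d: ⊤, e: ⊤, f: ⊤}
Applying B5's transfer function to that IN value gives OUT[B5] (row B5 above).

Answer: {a: ⊤, b: ⊤, c: +, d: ⊤, e: ⊤, f: ⊤}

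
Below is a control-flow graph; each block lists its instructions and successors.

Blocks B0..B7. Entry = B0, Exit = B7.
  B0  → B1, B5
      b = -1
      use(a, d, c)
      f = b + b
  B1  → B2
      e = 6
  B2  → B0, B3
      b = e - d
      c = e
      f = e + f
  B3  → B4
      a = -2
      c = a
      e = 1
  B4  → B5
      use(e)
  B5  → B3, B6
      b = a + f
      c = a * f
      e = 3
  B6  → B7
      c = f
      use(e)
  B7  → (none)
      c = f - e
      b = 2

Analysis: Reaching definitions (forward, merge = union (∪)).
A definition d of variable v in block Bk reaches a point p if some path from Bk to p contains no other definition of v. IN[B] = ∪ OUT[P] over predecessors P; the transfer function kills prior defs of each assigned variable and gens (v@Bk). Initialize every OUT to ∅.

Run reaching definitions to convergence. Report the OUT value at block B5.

Per-block solution:
  B0: | IN={b@B2, c@B2, e@B1, f@B2} | OUT={b@B0, c@B2, e@B1, f@B0}
  B1: | IN={b@B0, c@B2, e@B1, f@B0} | OUT={b@B0, c@B2, e@B1, f@B0}
  B2: | IN={b@B0, c@B2, e@B1, f@B0} | OUT={b@B2, c@B2, e@B1, f@B2}
  B3: | IN={a@B3, b@B2, b@B5, c@B2, c@B5, e@B1, e@B5, f@B0, f@B2} | OUT={a@B3, b@B2, b@B5, c@B3, e@B3, f@B0, f@B2}
  B4: | IN={a@B3, b@B2, b@B5, c@B3, e@B3, f@B0, f@B2} | OUT={a@B3, b@B2, b@B5, c@B3, e@B3, f@B0, f@B2}
  B5: | IN={a@B3, b@B0, b@B2, b@B5, c@B2, c@B3, e@B1, e@B3, f@B0, f@B2} | OUT={a@B3, b@B5, c@B5, e@B5, f@B0, f@B2}
  B6: | IN={a@B3, b@B5, c@B5, e@B5, f@B0, f@B2} | OUT={a@B3, b@B5, c@B6, e@B5, f@B0, f@B2}
  B7: | IN={a@B3, b@B5, c@B6, e@B5, f@B0, f@B2} | OUT={a@B3, b@B7, c@B7, e@B5, f@B0, f@B2}

Merge at B5: IN[B5] = OUT[B0] ⊔ OUT[B4] = {a@B3, b@B0, b@B2, b@B5, c@B2, c@B3, e@B1, e@B3, f@B0, f@B2}
Applying B5's transfer function to that IN value gives OUT[B5] (row B5 above).

Answer: {a@B3, b@B5, c@B5, e@B5, f@B0, f@B2}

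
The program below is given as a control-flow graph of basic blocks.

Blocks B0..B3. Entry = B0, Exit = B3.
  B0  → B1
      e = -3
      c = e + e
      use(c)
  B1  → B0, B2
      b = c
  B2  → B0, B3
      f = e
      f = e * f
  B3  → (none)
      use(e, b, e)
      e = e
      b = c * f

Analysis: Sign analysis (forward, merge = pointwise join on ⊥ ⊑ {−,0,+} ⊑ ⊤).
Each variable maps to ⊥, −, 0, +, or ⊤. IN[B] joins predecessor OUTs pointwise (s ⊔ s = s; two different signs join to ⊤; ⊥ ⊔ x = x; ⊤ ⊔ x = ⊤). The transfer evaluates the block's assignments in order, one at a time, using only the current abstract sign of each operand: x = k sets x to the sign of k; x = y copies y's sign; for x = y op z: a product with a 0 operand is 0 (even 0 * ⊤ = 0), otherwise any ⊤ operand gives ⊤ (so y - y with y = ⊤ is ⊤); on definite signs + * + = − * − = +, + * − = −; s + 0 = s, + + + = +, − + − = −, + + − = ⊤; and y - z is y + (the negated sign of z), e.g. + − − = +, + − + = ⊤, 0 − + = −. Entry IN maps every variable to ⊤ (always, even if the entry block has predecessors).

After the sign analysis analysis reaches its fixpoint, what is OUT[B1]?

Converged values:
  B0:   IN=(all ⊤)   OUT={c:-, e:-; rest ⊤}
  B1:   IN={c:-, e:-; rest ⊤}   OUT={b:-, c:-, e:-; rest ⊤}
  B2:   IN={b:-, c:-, e:-; rest ⊤}   OUT={b:-, c:-, e:-, f:+; rest ⊤}
  B3:   IN={b:-, c:-, e:-, f:+; rest ⊤}   OUT={b:-, c:-, e:-, f:+; rest ⊤}

Merge at B1: IN[B1] = OUT[B0] = {a: ⊤, b: ⊤, c: -, d: ⊤, e: -, f: ⊤}
Applying B1's transfer function to that IN value gives OUT[B1] (row B1 above).

Answer: {a: ⊤, b: -, c: -, d: ⊤, e: -, f: ⊤}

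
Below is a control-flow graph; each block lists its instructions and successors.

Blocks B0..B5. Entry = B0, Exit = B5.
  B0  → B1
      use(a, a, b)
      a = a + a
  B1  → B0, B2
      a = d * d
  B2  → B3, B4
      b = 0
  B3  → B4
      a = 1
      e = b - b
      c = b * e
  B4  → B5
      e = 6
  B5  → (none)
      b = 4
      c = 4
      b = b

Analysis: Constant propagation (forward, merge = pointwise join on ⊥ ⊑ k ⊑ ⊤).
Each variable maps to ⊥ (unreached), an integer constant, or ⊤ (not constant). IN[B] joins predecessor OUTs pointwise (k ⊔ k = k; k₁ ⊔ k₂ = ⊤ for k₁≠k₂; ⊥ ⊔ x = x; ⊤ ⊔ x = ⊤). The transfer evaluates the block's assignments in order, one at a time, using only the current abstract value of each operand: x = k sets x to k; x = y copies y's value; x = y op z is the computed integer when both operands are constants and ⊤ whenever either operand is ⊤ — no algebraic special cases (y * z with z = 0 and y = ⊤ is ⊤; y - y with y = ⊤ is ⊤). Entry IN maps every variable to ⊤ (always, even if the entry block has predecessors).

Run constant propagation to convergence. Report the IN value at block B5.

Converged values:
  B0:  IN=(all ⊤)  OUT=(all ⊤)
  B1:  IN=(all ⊤)  OUT=(all ⊤)
  B2:  IN=(all ⊤)  OUT={b:0; rest ⊤}
  B3:  IN={b:0; rest ⊤}  OUT={a:1, b:0, c:0, e:0; rest ⊤}
  B4:  IN={b:0; rest ⊤}  OUT={b:0, e:6; rest ⊤}
  B5:  IN={b:0, e:6; rest ⊤}  OUT={b:4, c:4, e:6; rest ⊤}

Merge at B5: IN[B5] = OUT[B4] = {a: ⊤, b: 0, c: ⊤, d: ⊤, e: 6, f: ⊤}

Answer: {a: ⊤, b: 0, c: ⊤, d: ⊤, e: 6, f: ⊤}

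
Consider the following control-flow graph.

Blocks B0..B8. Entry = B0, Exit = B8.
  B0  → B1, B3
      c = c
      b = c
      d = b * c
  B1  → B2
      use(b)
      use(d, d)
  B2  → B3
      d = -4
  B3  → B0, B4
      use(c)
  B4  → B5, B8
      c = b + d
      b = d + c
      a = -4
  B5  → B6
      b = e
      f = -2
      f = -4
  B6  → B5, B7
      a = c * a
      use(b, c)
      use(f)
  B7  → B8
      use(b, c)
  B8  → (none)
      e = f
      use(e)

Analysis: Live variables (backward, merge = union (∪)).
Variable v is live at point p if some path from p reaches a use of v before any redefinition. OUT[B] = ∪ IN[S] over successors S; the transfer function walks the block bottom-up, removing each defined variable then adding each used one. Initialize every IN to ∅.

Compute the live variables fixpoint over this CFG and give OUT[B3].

Fixpoint table:
  B0:  IN={c, e, f}  OUT={b, c, d, e, f}
  B1:  IN={b, c, d, e, f}  OUT={b, c, e, f}
  B2:  IN={b, c, e, f}  OUT={b, c, d, e, f}
  B3:  IN={b, c, d, e, f}  OUT={b, c, d, e, f}
  B4:  IN={b, d, e, f}  OUT={a, c, e, f}
  B5:  IN={a, c, e}  OUT={a, b, c, e, f}
  B6:  IN={a, b, c, e, f}  OUT={a, b, c, e, f}
  B7:  IN={b, c, f}  OUT={f}
  B8:  IN={f}  OUT={}

Merge at B3: OUT[B3] = IN[B0] ⊔ IN[B4] = {b, c, d, e, f}

Answer: {b, c, d, e, f}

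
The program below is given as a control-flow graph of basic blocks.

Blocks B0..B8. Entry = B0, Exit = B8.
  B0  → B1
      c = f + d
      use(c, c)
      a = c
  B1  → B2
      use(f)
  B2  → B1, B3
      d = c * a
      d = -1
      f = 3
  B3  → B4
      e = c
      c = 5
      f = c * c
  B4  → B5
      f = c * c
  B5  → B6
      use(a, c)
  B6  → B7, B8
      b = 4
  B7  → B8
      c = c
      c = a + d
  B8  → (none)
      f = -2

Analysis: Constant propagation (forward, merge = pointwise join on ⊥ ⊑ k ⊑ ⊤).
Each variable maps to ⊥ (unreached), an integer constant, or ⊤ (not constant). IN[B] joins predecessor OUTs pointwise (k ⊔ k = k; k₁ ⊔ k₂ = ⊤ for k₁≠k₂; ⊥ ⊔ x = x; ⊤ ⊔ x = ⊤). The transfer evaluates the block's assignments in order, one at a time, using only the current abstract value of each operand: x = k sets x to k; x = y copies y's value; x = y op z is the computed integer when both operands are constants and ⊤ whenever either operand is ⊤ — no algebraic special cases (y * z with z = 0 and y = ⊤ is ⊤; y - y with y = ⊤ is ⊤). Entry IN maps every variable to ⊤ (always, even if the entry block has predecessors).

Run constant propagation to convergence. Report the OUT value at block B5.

Per-block solution:
  B0: | IN=(all ⊤) | OUT=(all ⊤)
  B1: | IN=(all ⊤) | OUT=(all ⊤)
  B2: | IN=(all ⊤) | OUT={d:-1, f:3; rest ⊤}
  B3: | IN={d:-1, f:3; rest ⊤} | OUT={c:5, d:-1, f:25; rest ⊤}
  B4: | IN={c:5, d:-1, f:25; rest ⊤} | OUT={c:5, d:-1, f:25; rest ⊤}
  B5: | IN={c:5, d:-1, f:25; rest ⊤} | OUT={c:5, d:-1, f:25; rest ⊤}
  B6: | IN={c:5, d:-1, f:25; rest ⊤} | OUT={b:4, c:5, d:-1, f:25; rest ⊤}
  B7: | IN={b:4, c:5, d:-1, f:25; rest ⊤} | OUT={b:4, d:-1, f:25; rest ⊤}
  B8: | IN={b:4, d:-1, f:25; rest ⊤} | OUT={b:4, d:-1, f:-2; rest ⊤}

Merge at B5: IN[B5] = OUT[B4] = {a: ⊤, b: ⊤, c: 5, d: -1, e: ⊤, f: 25}
Applying B5's transfer function to that IN value gives OUT[B5] (row B5 above).

Answer: {a: ⊤, b: ⊤, c: 5, d: -1, e: ⊤, f: 25}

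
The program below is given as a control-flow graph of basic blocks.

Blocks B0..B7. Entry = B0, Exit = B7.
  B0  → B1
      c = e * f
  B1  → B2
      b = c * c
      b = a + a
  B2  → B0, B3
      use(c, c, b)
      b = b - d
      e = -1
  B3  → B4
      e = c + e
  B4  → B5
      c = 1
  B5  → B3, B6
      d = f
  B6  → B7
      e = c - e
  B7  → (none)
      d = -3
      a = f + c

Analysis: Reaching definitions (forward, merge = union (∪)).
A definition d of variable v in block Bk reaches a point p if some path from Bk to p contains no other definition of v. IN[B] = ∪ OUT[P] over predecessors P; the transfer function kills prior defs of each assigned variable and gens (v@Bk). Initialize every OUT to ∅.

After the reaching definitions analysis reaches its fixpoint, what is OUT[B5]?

Answer: {b@B2, c@B4, d@B5, e@B3}

Working:
Fixpoint table:
  B0:   IN={b@B2, c@B0, e@B2}   OUT={b@B2, c@B0, e@B2}
  B1:   IN={b@B2, c@B0, e@B2}   OUT={b@B1, c@B0, e@B2}
  B2:   IN={b@B1, c@B0, e@B2}   OUT={b@B2, c@B0, e@B2}
  B3:   IN={b@B2, c@B0, c@B4, d@B5, e@B2, e@B3}   OUT={b@B2, c@B0, c@B4, d@B5, e@B3}
  B4:   IN={b@B2, c@B0, c@B4, d@B5, e@B3}   OUT={b@B2, c@B4, d@B5, e@B3}
  B5:   IN={b@B2, c@B4, d@B5, e@B3}   OUT={b@B2, c@B4, d@B5, e@B3}
  B6:   IN={b@B2, c@B4, d@B5, e@B3}   OUT={b@B2, c@B4, d@B5, e@B6}
  B7:   IN={b@B2, c@B4, d@B5, e@B6}   OUT={a@B7, b@B2, c@B4, d@B7, e@B6}

Merge at B5: IN[B5] = OUT[B4] = {b@B2, c@B4, d@B5, e@B3}
Applying B5's transfer function to that IN value gives OUT[B5] (row B5 above).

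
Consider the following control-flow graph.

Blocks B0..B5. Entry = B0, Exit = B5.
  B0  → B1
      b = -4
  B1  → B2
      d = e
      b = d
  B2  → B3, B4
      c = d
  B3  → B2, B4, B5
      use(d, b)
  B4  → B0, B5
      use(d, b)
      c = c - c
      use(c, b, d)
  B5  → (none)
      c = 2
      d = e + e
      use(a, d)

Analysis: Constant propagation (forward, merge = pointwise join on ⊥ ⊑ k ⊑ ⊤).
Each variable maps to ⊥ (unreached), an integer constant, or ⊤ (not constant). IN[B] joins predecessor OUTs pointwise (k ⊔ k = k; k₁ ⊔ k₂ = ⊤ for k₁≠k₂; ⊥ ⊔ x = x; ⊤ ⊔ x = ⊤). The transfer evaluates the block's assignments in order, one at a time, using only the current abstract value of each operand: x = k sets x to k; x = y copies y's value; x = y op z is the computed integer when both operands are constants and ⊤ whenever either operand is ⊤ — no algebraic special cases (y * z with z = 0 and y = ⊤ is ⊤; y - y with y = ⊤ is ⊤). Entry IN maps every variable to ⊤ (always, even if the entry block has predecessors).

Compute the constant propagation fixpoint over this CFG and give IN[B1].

Fixpoint table:
  B0: | IN=(all ⊤) | OUT={b:-4; rest ⊤}
  B1: | IN={b:-4; rest ⊤} | OUT=(all ⊤)
  B2: | IN=(all ⊤) | OUT=(all ⊤)
  B3: | IN=(all ⊤) | OUT=(all ⊤)
  B4: | IN=(all ⊤) | OUT=(all ⊤)
  B5: | IN=(all ⊤) | OUT={c:2; rest ⊤}

Merge at B1: IN[B1] = OUT[B0] = {a: ⊤, b: -4, c: ⊤, d: ⊤, e: ⊤, f: ⊤}

Answer: {a: ⊤, b: -4, c: ⊤, d: ⊤, e: ⊤, f: ⊤}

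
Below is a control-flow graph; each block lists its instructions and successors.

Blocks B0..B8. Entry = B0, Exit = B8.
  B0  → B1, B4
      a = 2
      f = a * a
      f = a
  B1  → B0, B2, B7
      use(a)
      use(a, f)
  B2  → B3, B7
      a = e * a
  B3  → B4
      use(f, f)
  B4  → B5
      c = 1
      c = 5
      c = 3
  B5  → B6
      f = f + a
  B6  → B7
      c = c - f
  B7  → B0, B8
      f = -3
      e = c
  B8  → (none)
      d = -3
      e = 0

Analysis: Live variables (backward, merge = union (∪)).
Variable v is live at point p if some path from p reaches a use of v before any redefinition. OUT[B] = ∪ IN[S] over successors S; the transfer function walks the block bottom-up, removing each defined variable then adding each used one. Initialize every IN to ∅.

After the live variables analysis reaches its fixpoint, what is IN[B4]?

Answer: {a, f}

Derivation:
Converged values:
  B0:   IN={c, e}   OUT={a, c, e, f}
  B1:   IN={a, c, e, f}   OUT={a, c, e, f}
  B2:   IN={a, c, e, f}   OUT={a, c, f}
  B3:   IN={a, f}   OUT={a, f}
  B4:   IN={a, f}   OUT={a, c, f}
  B5:   IN={a, c, f}   OUT={c, f}
  B6:   IN={c, f}   OUT={c}
  B7:   IN={c}   OUT={c, e}
  B8:   IN={}   OUT={}

Merge at B4: OUT[B4] = IN[B5] = {a, c, f}
Applying B4's transfer function to that OUT value gives IN[B4] (row B4 above).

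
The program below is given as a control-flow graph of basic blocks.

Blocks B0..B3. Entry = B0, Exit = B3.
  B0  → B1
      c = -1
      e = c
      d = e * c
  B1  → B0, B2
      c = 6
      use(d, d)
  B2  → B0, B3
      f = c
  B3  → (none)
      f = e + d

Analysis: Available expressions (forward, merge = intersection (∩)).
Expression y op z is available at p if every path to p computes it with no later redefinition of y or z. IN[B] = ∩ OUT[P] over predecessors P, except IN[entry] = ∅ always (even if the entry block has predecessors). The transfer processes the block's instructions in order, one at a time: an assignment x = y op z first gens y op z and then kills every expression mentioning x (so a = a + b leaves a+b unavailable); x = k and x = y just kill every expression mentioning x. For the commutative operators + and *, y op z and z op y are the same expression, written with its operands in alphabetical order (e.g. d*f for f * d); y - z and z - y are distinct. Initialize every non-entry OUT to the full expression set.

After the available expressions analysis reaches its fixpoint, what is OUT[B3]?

Fixpoint table:
  B0:   IN={}   OUT={c*e}
  B1:   IN={c*e}   OUT={}
  B2:   IN={}   OUT={}
  B3:   IN={}   OUT={d+e}

Merge at B3: IN[B3] = OUT[B2] = {}
Applying B3's transfer function to that IN value gives OUT[B3] (row B3 above).

Answer: {d+e}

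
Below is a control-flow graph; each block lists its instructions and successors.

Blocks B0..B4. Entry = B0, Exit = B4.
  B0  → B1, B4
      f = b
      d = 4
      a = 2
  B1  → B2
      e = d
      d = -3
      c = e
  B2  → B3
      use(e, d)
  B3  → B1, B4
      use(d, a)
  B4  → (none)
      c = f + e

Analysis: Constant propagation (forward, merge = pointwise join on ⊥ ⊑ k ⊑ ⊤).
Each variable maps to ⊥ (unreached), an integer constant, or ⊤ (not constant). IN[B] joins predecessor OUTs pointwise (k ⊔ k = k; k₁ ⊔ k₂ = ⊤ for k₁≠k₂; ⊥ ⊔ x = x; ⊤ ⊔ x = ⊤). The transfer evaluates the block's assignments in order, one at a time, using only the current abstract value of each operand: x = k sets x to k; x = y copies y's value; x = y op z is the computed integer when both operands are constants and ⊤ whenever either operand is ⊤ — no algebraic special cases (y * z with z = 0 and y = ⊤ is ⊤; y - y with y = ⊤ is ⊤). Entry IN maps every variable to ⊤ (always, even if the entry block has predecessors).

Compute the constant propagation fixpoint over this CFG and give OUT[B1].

Answer: {a: 2, b: ⊤, c: ⊤, d: -3, e: ⊤, f: ⊤}

Working:
Fixpoint table:
  B0:  IN=(all ⊤)  OUT={a:2, d:4; rest ⊤}
  B1:  IN={a:2; rest ⊤}  OUT={a:2, d:-3; rest ⊤}
  B2:  IN={a:2, d:-3; rest ⊤}  OUT={a:2, d:-3; rest ⊤}
  B3:  IN={a:2, d:-3; rest ⊤}  OUT={a:2, d:-3; rest ⊤}
  B4:  IN={a:2; rest ⊤}  OUT={a:2; rest ⊤}

Merge at B1: IN[B1] = OUT[B0] ⊔ OUT[B3] = {a: 2, b: ⊤, c: ⊤, d: ⊤, e: ⊤, f: ⊤}
Applying B1's transfer function to that IN value gives OUT[B1] (row B1 above).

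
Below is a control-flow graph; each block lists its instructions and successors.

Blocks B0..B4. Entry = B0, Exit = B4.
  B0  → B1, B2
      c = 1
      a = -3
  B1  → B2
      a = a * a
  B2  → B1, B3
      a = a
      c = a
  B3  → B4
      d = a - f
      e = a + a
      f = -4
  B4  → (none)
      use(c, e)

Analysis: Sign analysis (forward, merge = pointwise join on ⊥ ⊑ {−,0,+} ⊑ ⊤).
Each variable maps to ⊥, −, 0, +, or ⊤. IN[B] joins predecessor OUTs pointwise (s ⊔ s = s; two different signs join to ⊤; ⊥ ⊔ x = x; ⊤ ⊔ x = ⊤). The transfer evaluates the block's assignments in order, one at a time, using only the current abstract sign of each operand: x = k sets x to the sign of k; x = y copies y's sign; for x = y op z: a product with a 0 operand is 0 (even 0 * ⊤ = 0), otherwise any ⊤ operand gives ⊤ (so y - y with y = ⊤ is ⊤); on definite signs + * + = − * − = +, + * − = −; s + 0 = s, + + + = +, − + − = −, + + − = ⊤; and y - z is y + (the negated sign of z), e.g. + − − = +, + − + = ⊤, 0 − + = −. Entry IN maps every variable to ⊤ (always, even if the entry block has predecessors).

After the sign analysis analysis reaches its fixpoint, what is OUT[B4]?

Answer: {a: ⊤, b: ⊤, c: ⊤, d: ⊤, e: ⊤, f: -}

Trace:
Per-block solution:
  B0:   IN=(all ⊤)   OUT={a:-, c:+; rest ⊤}
  B1:   IN=(all ⊤)   OUT=(all ⊤)
  B2:   IN=(all ⊤)   OUT=(all ⊤)
  B3:   IN=(all ⊤)   OUT={f:-; rest ⊤}
  B4:   IN={f:-; rest ⊤}   OUT={f:-; rest ⊤}

Merge at B4: IN[B4] = OUT[B3] = {a: ⊤, b: ⊤, c: ⊤, d: ⊤, e: ⊤, f: -}
Applying B4's transfer function to that IN value gives OUT[B4] (row B4 above).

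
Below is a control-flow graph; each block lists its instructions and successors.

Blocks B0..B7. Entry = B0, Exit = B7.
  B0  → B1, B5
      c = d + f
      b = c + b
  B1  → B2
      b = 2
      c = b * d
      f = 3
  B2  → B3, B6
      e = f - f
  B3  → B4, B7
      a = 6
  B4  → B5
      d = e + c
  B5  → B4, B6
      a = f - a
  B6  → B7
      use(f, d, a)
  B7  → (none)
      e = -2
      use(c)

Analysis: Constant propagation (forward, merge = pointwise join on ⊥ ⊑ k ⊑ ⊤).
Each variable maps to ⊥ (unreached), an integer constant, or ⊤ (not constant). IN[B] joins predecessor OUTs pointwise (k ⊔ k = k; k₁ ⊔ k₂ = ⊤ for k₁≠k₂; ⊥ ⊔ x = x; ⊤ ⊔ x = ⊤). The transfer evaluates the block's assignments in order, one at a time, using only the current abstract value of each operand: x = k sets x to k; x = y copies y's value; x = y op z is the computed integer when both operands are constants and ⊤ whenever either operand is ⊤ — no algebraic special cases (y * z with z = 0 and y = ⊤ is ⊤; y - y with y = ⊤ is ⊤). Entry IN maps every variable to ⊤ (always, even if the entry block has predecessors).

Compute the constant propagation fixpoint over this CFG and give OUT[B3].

Answer: {a: 6, b: 2, c: ⊤, d: ⊤, e: 0, f: 3}

Derivation:
Converged values:
  B0: | IN=(all ⊤) | OUT=(all ⊤)
  B1: | IN=(all ⊤) | OUT={b:2, f:3; rest ⊤}
  B2: | IN={b:2, f:3; rest ⊤} | OUT={b:2, e:0, f:3; rest ⊤}
  B3: | IN={b:2, e:0, f:3; rest ⊤} | OUT={a:6, b:2, e:0, f:3; rest ⊤}
  B4: | IN=(all ⊤) | OUT=(all ⊤)
  B5: | IN=(all ⊤) | OUT=(all ⊤)
  B6: | IN=(all ⊤) | OUT=(all ⊤)
  B7: | IN=(all ⊤) | OUT={e:-2; rest ⊤}

Merge at B3: IN[B3] = OUT[B2] = {a: ⊤, b: 2, c: ⊤, d: ⊤, e: 0, f: 3}
Applying B3's transfer function to that IN value gives OUT[B3] (row B3 above).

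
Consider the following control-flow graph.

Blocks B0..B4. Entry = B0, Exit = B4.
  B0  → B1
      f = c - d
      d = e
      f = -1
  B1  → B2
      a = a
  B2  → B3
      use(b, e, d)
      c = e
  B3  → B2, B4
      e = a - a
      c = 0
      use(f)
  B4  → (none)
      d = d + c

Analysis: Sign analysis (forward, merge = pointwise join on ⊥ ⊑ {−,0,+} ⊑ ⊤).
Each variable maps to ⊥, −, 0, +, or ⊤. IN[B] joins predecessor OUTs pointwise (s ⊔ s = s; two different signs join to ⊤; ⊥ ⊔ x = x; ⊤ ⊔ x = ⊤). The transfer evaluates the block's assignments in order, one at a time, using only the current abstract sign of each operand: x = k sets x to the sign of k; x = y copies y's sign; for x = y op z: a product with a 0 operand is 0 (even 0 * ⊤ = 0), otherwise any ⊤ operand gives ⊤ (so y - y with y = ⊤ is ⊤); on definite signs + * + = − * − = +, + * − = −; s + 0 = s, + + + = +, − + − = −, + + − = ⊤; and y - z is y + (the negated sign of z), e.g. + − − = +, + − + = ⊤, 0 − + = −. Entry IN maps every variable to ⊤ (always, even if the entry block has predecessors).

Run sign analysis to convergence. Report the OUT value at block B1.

Answer: {a: ⊤, b: ⊤, c: ⊤, d: ⊤, e: ⊤, f: -}

Trace:
Fixpoint table:
  B0:   IN=(all ⊤)   OUT={f:-; rest ⊤}
  B1:   IN={f:-; rest ⊤}   OUT={f:-; rest ⊤}
  B2:   IN={f:-; rest ⊤}   OUT={f:-; rest ⊤}
  B3:   IN={f:-; rest ⊤}   OUT={c:0, f:-; rest ⊤}
  B4:   IN={c:0, f:-; rest ⊤}   OUT={c:0, f:-; rest ⊤}

Merge at B1: IN[B1] = OUT[B0] = {a: ⊤, b: ⊤, c: ⊤, d: ⊤, e: ⊤, f: -}
Applying B1's transfer function to that IN value gives OUT[B1] (row B1 above).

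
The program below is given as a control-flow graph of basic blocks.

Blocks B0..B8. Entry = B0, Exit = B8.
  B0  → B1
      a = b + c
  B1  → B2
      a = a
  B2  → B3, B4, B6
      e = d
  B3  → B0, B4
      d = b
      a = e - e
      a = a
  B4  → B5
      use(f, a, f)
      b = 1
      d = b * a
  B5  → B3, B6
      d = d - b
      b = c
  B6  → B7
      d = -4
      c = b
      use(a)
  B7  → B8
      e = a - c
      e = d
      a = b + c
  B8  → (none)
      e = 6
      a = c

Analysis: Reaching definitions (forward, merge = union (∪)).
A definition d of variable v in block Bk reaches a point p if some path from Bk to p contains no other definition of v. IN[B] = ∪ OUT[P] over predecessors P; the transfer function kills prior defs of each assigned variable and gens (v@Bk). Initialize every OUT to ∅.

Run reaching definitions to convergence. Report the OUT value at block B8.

Answer: {a@B8, b@B5, c@B6, d@B6, e@B8}

Trace:
Fixpoint table:
  B0:  IN={a@B3, b@B5, d@B3, e@B2}  OUT={a@B0, b@B5, d@B3, e@B2}
  B1:  IN={a@B0, b@B5, d@B3, e@B2}  OUT={a@B1, b@B5, d@B3, e@B2}
  B2:  IN={a@B1, b@B5, d@B3, e@B2}  OUT={a@B1, b@B5, d@B3, e@B2}
  B3:  IN={a@B1, a@B3, b@B5, d@B3, d@B5, e@B2}  OUT={a@B3, b@B5, d@B3, e@B2}
  B4:  IN={a@B1, a@B3, b@B5, d@B3, e@B2}  OUT={a@B1, a@B3, b@B4, d@B4, e@B2}
  B5:  IN={a@B1, a@B3, b@B4, d@B4, e@B2}  OUT={a@B1, a@B3, b@B5, d@B5, e@B2}
  B6:  IN={a@B1, a@B3, b@B5, d@B3, d@B5, e@B2}  OUT={a@B1, a@B3, b@B5, c@B6, d@B6, e@B2}
  B7:  IN={a@B1, a@B3, b@B5, c@B6, d@B6, e@B2}  OUT={a@B7, b@B5, c@B6, d@B6, e@B7}
  B8:  IN={a@B7, b@B5, c@B6, d@B6, e@B7}  OUT={a@B8, b@B5, c@B6, d@B6, e@B8}

Merge at B8: IN[B8] = OUT[B7] = {a@B7, b@B5, c@B6, d@B6, e@B7}
Applying B8's transfer function to that IN value gives OUT[B8] (row B8 above).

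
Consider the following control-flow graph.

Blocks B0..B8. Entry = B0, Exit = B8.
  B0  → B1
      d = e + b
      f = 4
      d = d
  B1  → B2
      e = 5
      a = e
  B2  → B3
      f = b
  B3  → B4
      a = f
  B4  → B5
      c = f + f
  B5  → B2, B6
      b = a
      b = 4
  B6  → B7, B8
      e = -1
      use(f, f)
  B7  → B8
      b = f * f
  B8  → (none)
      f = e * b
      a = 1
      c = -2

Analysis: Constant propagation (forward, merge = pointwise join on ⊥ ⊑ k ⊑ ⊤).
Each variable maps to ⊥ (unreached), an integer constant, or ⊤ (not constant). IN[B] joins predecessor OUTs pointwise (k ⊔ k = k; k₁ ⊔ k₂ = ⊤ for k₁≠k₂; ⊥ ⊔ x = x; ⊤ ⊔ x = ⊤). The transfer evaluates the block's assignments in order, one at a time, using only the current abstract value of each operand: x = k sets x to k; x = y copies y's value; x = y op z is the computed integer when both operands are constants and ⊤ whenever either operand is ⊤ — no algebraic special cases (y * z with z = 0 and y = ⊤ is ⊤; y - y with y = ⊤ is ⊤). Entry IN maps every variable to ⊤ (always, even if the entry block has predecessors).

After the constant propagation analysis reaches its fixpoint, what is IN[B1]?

Answer: {a: ⊤, b: ⊤, c: ⊤, d: ⊤, e: ⊤, f: 4}

Trace:
Fixpoint table:
  B0:   IN=(all ⊤)   OUT={f:4; rest ⊤}
  B1:   IN={f:4; rest ⊤}   OUT={a:5, e:5, f:4; rest ⊤}
  B2:   IN={e:5; rest ⊤}   OUT={e:5; rest ⊤}
  B3:   IN={e:5; rest ⊤}   OUT={e:5; rest ⊤}
  B4:   IN={e:5; rest ⊤}   OUT={e:5; rest ⊤}
  B5:   IN={e:5; rest ⊤}   OUT={b:4, e:5; rest ⊤}
  B6:   IN={b:4, e:5; rest ⊤}   OUT={b:4, e:-1; rest ⊤}
  B7:   IN={b:4, e:-1; rest ⊤}   OUT={e:-1; rest ⊤}
  B8:   IN={e:-1; rest ⊤}   OUT={a:1, c:-2, e:-1; rest ⊤}

Merge at B1: IN[B1] = OUT[B0] = {a: ⊤, b: ⊤, c: ⊤, d: ⊤, e: ⊤, f: 4}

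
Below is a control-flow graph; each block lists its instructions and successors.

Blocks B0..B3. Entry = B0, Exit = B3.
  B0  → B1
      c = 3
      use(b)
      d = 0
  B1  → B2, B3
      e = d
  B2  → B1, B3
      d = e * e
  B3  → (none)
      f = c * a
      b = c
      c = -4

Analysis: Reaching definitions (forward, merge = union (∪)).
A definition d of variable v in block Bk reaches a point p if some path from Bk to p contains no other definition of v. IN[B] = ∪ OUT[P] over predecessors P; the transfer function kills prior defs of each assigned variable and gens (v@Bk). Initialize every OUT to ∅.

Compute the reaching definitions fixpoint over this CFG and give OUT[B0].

Fixpoint table:
  B0:   IN={}   OUT={c@B0, d@B0}
  B1:   IN={c@B0, d@B0, d@B2, e@B1}   OUT={c@B0, d@B0, d@B2, e@B1}
  B2:   IN={c@B0, d@B0, d@B2, e@B1}   OUT={c@B0, d@B2, e@B1}
  B3:   IN={c@B0, d@B0, d@B2, e@B1}   OUT={b@B3, c@B3, d@B0, d@B2, e@B1, f@B3}

B0 is the boundary node: IN[B0] = {}
Applying B0's transfer function to that IN value gives OUT[B0] (row B0 above).

Answer: {c@B0, d@B0}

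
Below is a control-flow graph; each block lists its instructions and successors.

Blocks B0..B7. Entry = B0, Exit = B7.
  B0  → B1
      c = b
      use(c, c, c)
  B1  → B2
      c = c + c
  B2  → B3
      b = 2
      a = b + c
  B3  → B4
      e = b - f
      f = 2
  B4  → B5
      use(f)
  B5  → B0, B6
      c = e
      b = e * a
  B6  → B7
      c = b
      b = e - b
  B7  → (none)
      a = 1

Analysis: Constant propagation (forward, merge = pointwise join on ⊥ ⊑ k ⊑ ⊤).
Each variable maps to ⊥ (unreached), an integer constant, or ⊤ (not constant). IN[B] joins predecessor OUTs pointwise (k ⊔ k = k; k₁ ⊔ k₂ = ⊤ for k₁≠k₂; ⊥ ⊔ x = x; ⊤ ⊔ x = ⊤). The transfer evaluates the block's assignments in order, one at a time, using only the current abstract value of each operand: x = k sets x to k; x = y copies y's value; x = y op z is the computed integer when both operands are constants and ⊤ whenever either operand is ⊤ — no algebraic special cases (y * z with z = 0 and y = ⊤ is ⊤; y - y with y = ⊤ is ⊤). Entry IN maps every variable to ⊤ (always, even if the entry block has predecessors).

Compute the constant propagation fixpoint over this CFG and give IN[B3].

Answer: {a: ⊤, b: 2, c: ⊤, d: ⊤, e: ⊤, f: ⊤}

Trace:
Per-block solution:
  B0:   IN=(all ⊤)   OUT=(all ⊤)
  B1:   IN=(all ⊤)   OUT=(all ⊤)
  B2:   IN=(all ⊤)   OUT={b:2; rest ⊤}
  B3:   IN={b:2; rest ⊤}   OUT={b:2, f:2; rest ⊤}
  B4:   IN={b:2, f:2; rest ⊤}   OUT={b:2, f:2; rest ⊤}
  B5:   IN={b:2, f:2; rest ⊤}   OUT={f:2; rest ⊤}
  B6:   IN={f:2; rest ⊤}   OUT={f:2; rest ⊤}
  B7:   IN={f:2; rest ⊤}   OUT={a:1, f:2; rest ⊤}

Merge at B3: IN[B3] = OUT[B2] = {a: ⊤, b: 2, c: ⊤, d: ⊤, e: ⊤, f: ⊤}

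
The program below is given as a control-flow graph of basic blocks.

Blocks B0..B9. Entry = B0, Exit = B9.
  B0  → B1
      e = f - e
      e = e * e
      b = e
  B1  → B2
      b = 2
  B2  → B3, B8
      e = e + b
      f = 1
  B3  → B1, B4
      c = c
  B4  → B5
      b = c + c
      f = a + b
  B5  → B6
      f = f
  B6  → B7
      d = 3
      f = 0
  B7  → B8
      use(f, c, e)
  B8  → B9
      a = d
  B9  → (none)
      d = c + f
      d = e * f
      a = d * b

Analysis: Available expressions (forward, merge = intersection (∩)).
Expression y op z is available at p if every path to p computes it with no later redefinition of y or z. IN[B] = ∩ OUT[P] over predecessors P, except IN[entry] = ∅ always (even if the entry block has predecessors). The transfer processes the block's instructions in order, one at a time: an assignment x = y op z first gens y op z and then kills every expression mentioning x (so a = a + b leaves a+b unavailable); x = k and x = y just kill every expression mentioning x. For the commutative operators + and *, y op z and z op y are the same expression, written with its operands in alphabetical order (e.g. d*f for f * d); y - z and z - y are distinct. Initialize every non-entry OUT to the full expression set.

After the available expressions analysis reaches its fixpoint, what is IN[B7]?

Answer: {a+b, c+c}

Working:
Per-block solution:
  B0: | IN={} | OUT={}
  B1: | IN={} | OUT={}
  B2: | IN={} | OUT={}
  B3: | IN={} | OUT={}
  B4: | IN={} | OUT={a+b, c+c}
  B5: | IN={a+b, c+c} | OUT={a+b, c+c}
  B6: | IN={a+b, c+c} | OUT={a+b, c+c}
  B7: | IN={a+b, c+c} | OUT={a+b, c+c}
  B8: | IN={} | OUT={}
  B9: | IN={} | OUT={b*d, c+f, e*f}

Merge at B7: IN[B7] = OUT[B6] = {a+b, c+c}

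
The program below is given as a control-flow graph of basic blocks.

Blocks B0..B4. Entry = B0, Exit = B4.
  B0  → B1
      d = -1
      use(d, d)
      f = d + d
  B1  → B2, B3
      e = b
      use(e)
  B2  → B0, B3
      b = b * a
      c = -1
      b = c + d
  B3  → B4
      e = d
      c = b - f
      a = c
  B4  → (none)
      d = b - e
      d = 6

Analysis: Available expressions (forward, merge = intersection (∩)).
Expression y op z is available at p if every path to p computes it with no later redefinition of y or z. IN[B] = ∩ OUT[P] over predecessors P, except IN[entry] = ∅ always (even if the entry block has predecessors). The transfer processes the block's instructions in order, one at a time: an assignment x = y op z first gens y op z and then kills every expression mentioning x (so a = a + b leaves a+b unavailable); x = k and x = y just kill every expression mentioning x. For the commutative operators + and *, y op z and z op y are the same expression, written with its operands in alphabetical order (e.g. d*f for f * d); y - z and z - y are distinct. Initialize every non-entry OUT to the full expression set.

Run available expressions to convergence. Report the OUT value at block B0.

Converged values:
  B0:   IN={}   OUT={d+d}
  B1:   IN={d+d}   OUT={d+d}
  B2:   IN={d+d}   OUT={c+d, d+d}
  B3:   IN={d+d}   OUT={b-f, d+d}
  B4:   IN={b-f, d+d}   OUT={b-e, b-f}

Merge at B0 (entry node, so the boundary value {} is joined with the incoming edge(s)): IN[B0] = {} ∩ OUT[B2] = {}
Applying B0's transfer function to that IN value gives OUT[B0] (row B0 above).

Answer: {d+d}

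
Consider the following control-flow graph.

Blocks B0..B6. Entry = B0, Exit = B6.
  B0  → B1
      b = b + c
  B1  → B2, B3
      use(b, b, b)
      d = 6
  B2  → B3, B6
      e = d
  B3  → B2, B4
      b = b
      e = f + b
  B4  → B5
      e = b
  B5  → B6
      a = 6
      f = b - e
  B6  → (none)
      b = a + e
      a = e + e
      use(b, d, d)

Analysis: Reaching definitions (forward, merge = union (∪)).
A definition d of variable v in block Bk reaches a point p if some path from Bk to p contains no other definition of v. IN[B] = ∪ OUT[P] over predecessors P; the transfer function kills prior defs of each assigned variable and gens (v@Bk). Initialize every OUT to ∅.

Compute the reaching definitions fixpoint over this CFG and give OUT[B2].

Fixpoint table:
  B0:   IN={}   OUT={b@B0}
  B1:   IN={b@B0}   OUT={b@B0, d@B1}
  B2:   IN={b@B0, b@B3, d@B1, e@B3}   OUT={b@B0, b@B3, d@B1, e@B2}
  B3:   IN={b@B0, b@B3, d@B1, e@B2}   OUT={b@B3, d@B1, e@B3}
  B4:   IN={b@B3, d@B1, e@B3}   OUT={b@B3, d@B1, e@B4}
  B5:   IN={b@B3, d@B1, e@B4}   OUT={a@B5, b@B3, d@B1, e@B4, f@B5}
  B6:   IN={a@B5, b@B0, b@B3, d@B1, e@B2, e@B4, f@B5}   OUT={a@B6, b@B6, d@B1, e@B2, e@B4, f@B5}

Merge at B2: IN[B2] = OUT[B1] ⊔ OUT[B3] = {b@B0, b@B3, d@B1, e@B3}
Applying B2's transfer function to that IN value gives OUT[B2] (row B2 above).

Answer: {b@B0, b@B3, d@B1, e@B2}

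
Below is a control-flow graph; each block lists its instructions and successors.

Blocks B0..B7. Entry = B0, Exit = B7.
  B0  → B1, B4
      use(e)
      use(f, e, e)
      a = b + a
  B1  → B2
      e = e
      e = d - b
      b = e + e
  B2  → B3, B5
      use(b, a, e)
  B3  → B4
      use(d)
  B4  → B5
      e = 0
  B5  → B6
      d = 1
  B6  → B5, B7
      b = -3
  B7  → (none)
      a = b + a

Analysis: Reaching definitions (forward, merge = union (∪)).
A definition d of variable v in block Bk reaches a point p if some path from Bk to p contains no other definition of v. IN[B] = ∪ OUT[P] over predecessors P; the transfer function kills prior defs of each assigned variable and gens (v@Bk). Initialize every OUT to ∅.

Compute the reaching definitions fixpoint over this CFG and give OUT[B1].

Per-block solution:
  B0:   IN={}   OUT={a@B0}
  B1:   IN={a@B0}   OUT={a@B0, b@B1, e@B1}
  B2:   IN={a@B0, b@B1, e@B1}   OUT={a@B0, b@B1, e@B1}
  B3:   IN={a@B0, b@B1, e@B1}   OUT={a@B0, b@B1, e@B1}
  B4:   IN={a@B0, b@B1, e@B1}   OUT={a@B0, b@B1, e@B4}
  B5:   IN={a@B0, b@B1, b@B6, d@B5, e@B1, e@B4}   OUT={a@B0, b@B1, b@B6, d@B5, e@B1, e@B4}
  B6:   IN={a@B0, b@B1, b@B6, d@B5, e@B1, e@B4}   OUT={a@B0, b@B6, d@B5, e@B1, e@B4}
  B7:   IN={a@B0, b@B6, d@B5, e@B1, e@B4}   OUT={a@B7, b@B6, d@B5, e@B1, e@B4}

Merge at B1: IN[B1] = OUT[B0] = {a@B0}
Applying B1's transfer function to that IN value gives OUT[B1] (row B1 above).

Answer: {a@B0, b@B1, e@B1}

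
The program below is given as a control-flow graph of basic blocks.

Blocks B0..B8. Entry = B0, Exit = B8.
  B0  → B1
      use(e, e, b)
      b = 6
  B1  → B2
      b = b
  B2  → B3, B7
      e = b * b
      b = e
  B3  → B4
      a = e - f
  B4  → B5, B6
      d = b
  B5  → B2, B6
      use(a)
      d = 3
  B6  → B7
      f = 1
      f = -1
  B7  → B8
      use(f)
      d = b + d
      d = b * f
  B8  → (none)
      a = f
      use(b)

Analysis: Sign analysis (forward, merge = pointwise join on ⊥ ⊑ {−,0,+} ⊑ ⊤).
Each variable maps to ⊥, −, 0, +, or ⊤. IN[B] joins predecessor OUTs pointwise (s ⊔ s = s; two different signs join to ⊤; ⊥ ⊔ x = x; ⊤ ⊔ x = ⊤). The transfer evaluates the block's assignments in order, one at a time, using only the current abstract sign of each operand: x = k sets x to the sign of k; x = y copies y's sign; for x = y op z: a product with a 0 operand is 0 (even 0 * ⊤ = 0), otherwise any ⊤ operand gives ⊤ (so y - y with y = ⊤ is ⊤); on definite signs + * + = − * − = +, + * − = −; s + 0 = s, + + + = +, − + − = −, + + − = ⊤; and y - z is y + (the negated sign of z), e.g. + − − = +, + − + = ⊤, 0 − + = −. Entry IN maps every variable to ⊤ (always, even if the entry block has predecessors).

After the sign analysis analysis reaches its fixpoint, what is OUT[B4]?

Fixpoint table:
  B0:   IN=(all ⊤)   OUT={b:+; rest ⊤}
  B1:   IN={b:+; rest ⊤}   OUT={b:+; rest ⊤}
  B2:   IN={b:+; rest ⊤}   OUT={b:+, e:+; rest ⊤}
  B3:   IN={b:+, e:+; rest ⊤}   OUT={b:+, e:+; rest ⊤}
  B4:   IN={b:+, e:+; rest ⊤}   OUT={b:+, d:+, e:+; rest ⊤}
  B5:   IN={b:+, d:+, e:+; rest ⊤}   OUT={b:+, d:+, e:+; rest ⊤}
  B6:   IN={b:+, d:+, e:+; rest ⊤}   OUT={b:+, d:+, e:+, f:-; rest ⊤}
  B7:   IN={b:+, e:+; rest ⊤}   OUT={b:+, e:+; rest ⊤}
  B8:   IN={b:+, e:+; rest ⊤}   OUT={b:+, e:+; rest ⊤}

Merge at B4: IN[B4] = OUT[B3] = {a: ⊤, b: +, c: ⊤, d: ⊤, e: +, f: ⊤}
Applying B4's transfer function to that IN value gives OUT[B4] (row B4 above).

Answer: {a: ⊤, b: +, c: ⊤, d: +, e: +, f: ⊤}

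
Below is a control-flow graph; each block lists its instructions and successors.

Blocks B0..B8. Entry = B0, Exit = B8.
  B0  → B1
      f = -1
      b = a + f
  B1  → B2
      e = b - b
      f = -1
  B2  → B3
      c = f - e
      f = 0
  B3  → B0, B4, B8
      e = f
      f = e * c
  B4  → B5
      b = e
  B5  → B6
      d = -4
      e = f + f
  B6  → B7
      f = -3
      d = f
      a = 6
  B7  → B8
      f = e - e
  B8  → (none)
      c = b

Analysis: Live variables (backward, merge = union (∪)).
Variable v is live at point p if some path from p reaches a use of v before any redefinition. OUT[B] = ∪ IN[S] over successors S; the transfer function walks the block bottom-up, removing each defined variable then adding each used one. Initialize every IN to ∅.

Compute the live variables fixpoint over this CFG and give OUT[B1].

Answer: {a, b, e, f}

Derivation:
Fixpoint table:
  B0: | IN={a} | OUT={a, b}
  B1: | IN={a, b} | OUT={a, b, e, f}
  B2: | IN={a, b, e, f} | OUT={a, b, c, f}
  B3: | IN={a, b, c, f} | OUT={a, b, e, f}
  B4: | IN={e, f} | OUT={b, f}
  B5: | IN={b, f} | OUT={b, e}
  B6: | IN={b, e} | OUT={b, e}
  B7: | IN={b, e} | OUT={b}
  B8: | IN={b} | OUT={}

Merge at B1: OUT[B1] = IN[B2] = {a, b, e, f}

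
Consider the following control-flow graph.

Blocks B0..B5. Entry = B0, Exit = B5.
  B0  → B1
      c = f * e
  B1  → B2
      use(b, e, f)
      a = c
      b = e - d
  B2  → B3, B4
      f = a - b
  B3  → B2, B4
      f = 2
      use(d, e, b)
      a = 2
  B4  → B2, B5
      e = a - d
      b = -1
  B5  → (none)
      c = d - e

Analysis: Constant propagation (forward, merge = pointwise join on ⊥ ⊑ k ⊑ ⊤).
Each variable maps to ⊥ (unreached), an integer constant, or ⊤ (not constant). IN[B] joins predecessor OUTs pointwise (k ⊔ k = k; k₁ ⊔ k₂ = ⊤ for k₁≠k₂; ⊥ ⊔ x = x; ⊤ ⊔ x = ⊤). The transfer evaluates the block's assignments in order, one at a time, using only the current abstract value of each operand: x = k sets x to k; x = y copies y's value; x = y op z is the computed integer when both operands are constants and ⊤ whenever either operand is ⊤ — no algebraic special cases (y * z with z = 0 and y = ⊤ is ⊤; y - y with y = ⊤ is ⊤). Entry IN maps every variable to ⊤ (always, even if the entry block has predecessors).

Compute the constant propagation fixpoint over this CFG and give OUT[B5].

Answer: {a: ⊤, b: -1, c: ⊤, d: ⊤, e: ⊤, f: ⊤}

Trace:
Converged values:
  B0:  IN=(all ⊤)  OUT=(all ⊤)
  B1:  IN=(all ⊤)  OUT=(all ⊤)
  B2:  IN=(all ⊤)  OUT=(all ⊤)
  B3:  IN=(all ⊤)  OUT={a:2, f:2; rest ⊤}
  B4:  IN=(all ⊤)  OUT={b:-1; rest ⊤}
  B5:  IN={b:-1; rest ⊤}  OUT={b:-1; rest ⊤}

Merge at B5: IN[B5] = OUT[B4] = {a: ⊤, b: -1, c: ⊤, d: ⊤, e: ⊤, f: ⊤}
Applying B5's transfer function to that IN value gives OUT[B5] (row B5 above).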